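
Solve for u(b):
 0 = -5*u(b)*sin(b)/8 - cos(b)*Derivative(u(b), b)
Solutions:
 u(b) = C1*cos(b)^(5/8)


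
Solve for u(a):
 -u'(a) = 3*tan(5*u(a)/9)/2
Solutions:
 u(a) = -9*asin(C1*exp(-5*a/6))/5 + 9*pi/5
 u(a) = 9*asin(C1*exp(-5*a/6))/5


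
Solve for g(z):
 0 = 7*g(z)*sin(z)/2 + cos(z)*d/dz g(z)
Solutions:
 g(z) = C1*cos(z)^(7/2)


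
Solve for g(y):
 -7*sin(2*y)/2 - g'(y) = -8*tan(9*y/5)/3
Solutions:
 g(y) = C1 - 40*log(cos(9*y/5))/27 + 7*cos(2*y)/4


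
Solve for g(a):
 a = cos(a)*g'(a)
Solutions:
 g(a) = C1 + Integral(a/cos(a), a)


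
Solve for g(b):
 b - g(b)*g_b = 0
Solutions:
 g(b) = -sqrt(C1 + b^2)
 g(b) = sqrt(C1 + b^2)


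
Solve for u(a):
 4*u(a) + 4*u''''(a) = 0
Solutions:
 u(a) = (C1*sin(sqrt(2)*a/2) + C2*cos(sqrt(2)*a/2))*exp(-sqrt(2)*a/2) + (C3*sin(sqrt(2)*a/2) + C4*cos(sqrt(2)*a/2))*exp(sqrt(2)*a/2)


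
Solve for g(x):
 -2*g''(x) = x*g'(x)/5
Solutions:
 g(x) = C1 + C2*erf(sqrt(5)*x/10)


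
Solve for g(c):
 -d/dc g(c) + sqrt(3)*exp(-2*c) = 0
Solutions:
 g(c) = C1 - sqrt(3)*exp(-2*c)/2


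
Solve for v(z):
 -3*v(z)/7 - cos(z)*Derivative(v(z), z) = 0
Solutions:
 v(z) = C1*(sin(z) - 1)^(3/14)/(sin(z) + 1)^(3/14)


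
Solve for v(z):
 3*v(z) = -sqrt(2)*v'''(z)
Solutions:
 v(z) = C3*exp(-2^(5/6)*3^(1/3)*z/2) + (C1*sin(6^(5/6)*z/4) + C2*cos(6^(5/6)*z/4))*exp(2^(5/6)*3^(1/3)*z/4)


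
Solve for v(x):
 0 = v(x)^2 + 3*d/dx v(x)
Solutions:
 v(x) = 3/(C1 + x)


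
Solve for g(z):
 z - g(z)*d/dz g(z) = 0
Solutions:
 g(z) = -sqrt(C1 + z^2)
 g(z) = sqrt(C1 + z^2)


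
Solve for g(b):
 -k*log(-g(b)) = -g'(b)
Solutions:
 -li(-g(b)) = C1 + b*k


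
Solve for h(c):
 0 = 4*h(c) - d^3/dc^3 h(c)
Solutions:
 h(c) = C3*exp(2^(2/3)*c) + (C1*sin(2^(2/3)*sqrt(3)*c/2) + C2*cos(2^(2/3)*sqrt(3)*c/2))*exp(-2^(2/3)*c/2)


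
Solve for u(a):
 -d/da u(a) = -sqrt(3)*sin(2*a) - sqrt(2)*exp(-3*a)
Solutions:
 u(a) = C1 - sqrt(3)*cos(2*a)/2 - sqrt(2)*exp(-3*a)/3


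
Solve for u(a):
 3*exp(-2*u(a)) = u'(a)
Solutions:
 u(a) = log(-sqrt(C1 + 6*a))
 u(a) = log(C1 + 6*a)/2


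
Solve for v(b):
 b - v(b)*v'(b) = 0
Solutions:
 v(b) = -sqrt(C1 + b^2)
 v(b) = sqrt(C1 + b^2)


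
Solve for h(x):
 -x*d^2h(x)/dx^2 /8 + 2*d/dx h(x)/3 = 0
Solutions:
 h(x) = C1 + C2*x^(19/3)


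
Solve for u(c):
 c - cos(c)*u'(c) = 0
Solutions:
 u(c) = C1 + Integral(c/cos(c), c)


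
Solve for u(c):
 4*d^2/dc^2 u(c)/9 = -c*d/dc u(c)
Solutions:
 u(c) = C1 + C2*erf(3*sqrt(2)*c/4)


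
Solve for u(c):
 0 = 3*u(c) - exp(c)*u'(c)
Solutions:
 u(c) = C1*exp(-3*exp(-c))


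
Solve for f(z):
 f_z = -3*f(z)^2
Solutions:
 f(z) = 1/(C1 + 3*z)


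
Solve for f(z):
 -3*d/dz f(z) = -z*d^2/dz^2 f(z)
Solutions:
 f(z) = C1 + C2*z^4


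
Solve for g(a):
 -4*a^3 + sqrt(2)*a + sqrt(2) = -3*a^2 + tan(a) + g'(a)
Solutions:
 g(a) = C1 - a^4 + a^3 + sqrt(2)*a^2/2 + sqrt(2)*a + log(cos(a))


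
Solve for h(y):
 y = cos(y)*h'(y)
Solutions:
 h(y) = C1 + Integral(y/cos(y), y)


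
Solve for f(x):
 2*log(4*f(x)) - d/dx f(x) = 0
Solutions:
 -Integral(1/(log(_y) + 2*log(2)), (_y, f(x)))/2 = C1 - x


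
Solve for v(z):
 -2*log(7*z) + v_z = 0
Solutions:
 v(z) = C1 + 2*z*log(z) - 2*z + z*log(49)


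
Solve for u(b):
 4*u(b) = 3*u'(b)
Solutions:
 u(b) = C1*exp(4*b/3)


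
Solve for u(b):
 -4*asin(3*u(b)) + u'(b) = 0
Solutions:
 Integral(1/asin(3*_y), (_y, u(b))) = C1 + 4*b


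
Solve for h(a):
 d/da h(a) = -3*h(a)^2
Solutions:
 h(a) = 1/(C1 + 3*a)


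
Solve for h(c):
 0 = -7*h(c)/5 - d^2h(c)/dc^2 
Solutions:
 h(c) = C1*sin(sqrt(35)*c/5) + C2*cos(sqrt(35)*c/5)


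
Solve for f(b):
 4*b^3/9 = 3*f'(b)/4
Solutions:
 f(b) = C1 + 4*b^4/27


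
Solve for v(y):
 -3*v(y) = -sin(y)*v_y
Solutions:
 v(y) = C1*(cos(y) - 1)^(3/2)/(cos(y) + 1)^(3/2)


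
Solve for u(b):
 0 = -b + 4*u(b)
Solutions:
 u(b) = b/4


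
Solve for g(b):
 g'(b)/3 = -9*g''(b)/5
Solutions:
 g(b) = C1 + C2*exp(-5*b/27)


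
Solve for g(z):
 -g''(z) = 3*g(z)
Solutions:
 g(z) = C1*sin(sqrt(3)*z) + C2*cos(sqrt(3)*z)


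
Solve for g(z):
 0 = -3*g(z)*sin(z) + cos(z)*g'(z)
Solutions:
 g(z) = C1/cos(z)^3


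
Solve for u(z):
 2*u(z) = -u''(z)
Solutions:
 u(z) = C1*sin(sqrt(2)*z) + C2*cos(sqrt(2)*z)


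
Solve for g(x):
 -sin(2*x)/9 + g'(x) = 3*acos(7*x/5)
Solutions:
 g(x) = C1 + 3*x*acos(7*x/5) - 3*sqrt(25 - 49*x^2)/7 - cos(2*x)/18


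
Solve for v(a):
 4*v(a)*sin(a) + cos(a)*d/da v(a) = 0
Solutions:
 v(a) = C1*cos(a)^4


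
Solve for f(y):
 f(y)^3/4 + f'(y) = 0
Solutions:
 f(y) = -sqrt(2)*sqrt(-1/(C1 - y))
 f(y) = sqrt(2)*sqrt(-1/(C1 - y))


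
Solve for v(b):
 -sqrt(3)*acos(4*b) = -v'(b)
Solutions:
 v(b) = C1 + sqrt(3)*(b*acos(4*b) - sqrt(1 - 16*b^2)/4)


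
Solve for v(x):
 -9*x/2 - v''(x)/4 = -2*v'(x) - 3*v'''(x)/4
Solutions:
 v(x) = C1 + 9*x^2/8 + 9*x/32 + (C2*sin(sqrt(95)*x/6) + C3*cos(sqrt(95)*x/6))*exp(x/6)


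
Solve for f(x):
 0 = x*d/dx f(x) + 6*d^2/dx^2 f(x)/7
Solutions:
 f(x) = C1 + C2*erf(sqrt(21)*x/6)


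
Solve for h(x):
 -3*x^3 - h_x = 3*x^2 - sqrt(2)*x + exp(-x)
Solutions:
 h(x) = C1 - 3*x^4/4 - x^3 + sqrt(2)*x^2/2 + exp(-x)


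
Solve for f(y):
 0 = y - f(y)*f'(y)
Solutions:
 f(y) = -sqrt(C1 + y^2)
 f(y) = sqrt(C1 + y^2)


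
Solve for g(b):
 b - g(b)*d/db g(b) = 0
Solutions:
 g(b) = -sqrt(C1 + b^2)
 g(b) = sqrt(C1 + b^2)


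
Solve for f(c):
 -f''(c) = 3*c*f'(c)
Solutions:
 f(c) = C1 + C2*erf(sqrt(6)*c/2)


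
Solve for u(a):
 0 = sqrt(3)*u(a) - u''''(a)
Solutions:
 u(a) = C1*exp(-3^(1/8)*a) + C2*exp(3^(1/8)*a) + C3*sin(3^(1/8)*a) + C4*cos(3^(1/8)*a)


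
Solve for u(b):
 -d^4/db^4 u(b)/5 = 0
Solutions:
 u(b) = C1 + C2*b + C3*b^2 + C4*b^3


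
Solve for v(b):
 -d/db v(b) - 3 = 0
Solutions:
 v(b) = C1 - 3*b


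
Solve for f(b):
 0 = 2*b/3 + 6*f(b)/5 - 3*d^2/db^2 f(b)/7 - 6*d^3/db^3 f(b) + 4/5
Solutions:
 f(b) = C1*exp(-b*(5*5^(1/3)/(42*sqrt(777714) + 37039)^(1/3) + 10 + 5^(2/3)*(42*sqrt(777714) + 37039)^(1/3))/420)*sin(sqrt(3)*5^(1/3)*b*(-5^(1/3)*(42*sqrt(777714) + 37039)^(1/3) + 5/(42*sqrt(777714) + 37039)^(1/3))/420) + C2*exp(-b*(5*5^(1/3)/(42*sqrt(777714) + 37039)^(1/3) + 10 + 5^(2/3)*(42*sqrt(777714) + 37039)^(1/3))/420)*cos(sqrt(3)*5^(1/3)*b*(-5^(1/3)*(42*sqrt(777714) + 37039)^(1/3) + 5/(42*sqrt(777714) + 37039)^(1/3))/420) + C3*exp(b*(-5 + 5*5^(1/3)/(42*sqrt(777714) + 37039)^(1/3) + 5^(2/3)*(42*sqrt(777714) + 37039)^(1/3))/210) - 5*b/9 - 2/3


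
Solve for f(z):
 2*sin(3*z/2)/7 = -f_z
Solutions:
 f(z) = C1 + 4*cos(3*z/2)/21


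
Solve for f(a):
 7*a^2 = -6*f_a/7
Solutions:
 f(a) = C1 - 49*a^3/18


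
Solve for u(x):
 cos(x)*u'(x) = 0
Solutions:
 u(x) = C1


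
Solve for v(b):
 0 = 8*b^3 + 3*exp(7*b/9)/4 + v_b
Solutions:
 v(b) = C1 - 2*b^4 - 27*exp(7*b/9)/28


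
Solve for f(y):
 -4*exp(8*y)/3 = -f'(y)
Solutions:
 f(y) = C1 + exp(8*y)/6


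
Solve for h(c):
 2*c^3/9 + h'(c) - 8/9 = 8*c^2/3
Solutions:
 h(c) = C1 - c^4/18 + 8*c^3/9 + 8*c/9


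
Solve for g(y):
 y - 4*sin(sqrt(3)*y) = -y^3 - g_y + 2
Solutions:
 g(y) = C1 - y^4/4 - y^2/2 + 2*y - 4*sqrt(3)*cos(sqrt(3)*y)/3


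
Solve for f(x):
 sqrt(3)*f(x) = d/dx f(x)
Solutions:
 f(x) = C1*exp(sqrt(3)*x)


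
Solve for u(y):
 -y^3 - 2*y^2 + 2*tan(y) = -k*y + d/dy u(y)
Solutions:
 u(y) = C1 + k*y^2/2 - y^4/4 - 2*y^3/3 - 2*log(cos(y))


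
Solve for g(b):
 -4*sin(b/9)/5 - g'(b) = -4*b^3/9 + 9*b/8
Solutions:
 g(b) = C1 + b^4/9 - 9*b^2/16 + 36*cos(b/9)/5


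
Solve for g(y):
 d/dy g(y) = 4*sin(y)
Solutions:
 g(y) = C1 - 4*cos(y)


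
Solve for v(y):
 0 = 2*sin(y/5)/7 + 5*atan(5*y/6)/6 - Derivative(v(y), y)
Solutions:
 v(y) = C1 + 5*y*atan(5*y/6)/6 - log(25*y^2 + 36)/2 - 10*cos(y/5)/7


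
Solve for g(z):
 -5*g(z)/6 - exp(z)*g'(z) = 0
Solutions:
 g(z) = C1*exp(5*exp(-z)/6)


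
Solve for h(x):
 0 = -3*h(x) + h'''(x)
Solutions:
 h(x) = C3*exp(3^(1/3)*x) + (C1*sin(3^(5/6)*x/2) + C2*cos(3^(5/6)*x/2))*exp(-3^(1/3)*x/2)


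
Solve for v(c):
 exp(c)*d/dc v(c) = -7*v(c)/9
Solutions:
 v(c) = C1*exp(7*exp(-c)/9)


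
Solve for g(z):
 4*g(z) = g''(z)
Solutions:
 g(z) = C1*exp(-2*z) + C2*exp(2*z)


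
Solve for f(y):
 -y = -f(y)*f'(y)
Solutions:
 f(y) = -sqrt(C1 + y^2)
 f(y) = sqrt(C1 + y^2)


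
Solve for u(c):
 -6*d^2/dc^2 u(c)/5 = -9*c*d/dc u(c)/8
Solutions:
 u(c) = C1 + C2*erfi(sqrt(30)*c/8)


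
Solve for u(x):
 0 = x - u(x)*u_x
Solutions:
 u(x) = -sqrt(C1 + x^2)
 u(x) = sqrt(C1 + x^2)


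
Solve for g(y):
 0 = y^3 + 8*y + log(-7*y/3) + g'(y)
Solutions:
 g(y) = C1 - y^4/4 - 4*y^2 - y*log(-y) + y*(-log(7) + 1 + log(3))


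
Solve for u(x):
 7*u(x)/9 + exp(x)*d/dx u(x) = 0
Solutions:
 u(x) = C1*exp(7*exp(-x)/9)


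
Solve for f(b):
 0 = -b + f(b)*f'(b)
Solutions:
 f(b) = -sqrt(C1 + b^2)
 f(b) = sqrt(C1 + b^2)


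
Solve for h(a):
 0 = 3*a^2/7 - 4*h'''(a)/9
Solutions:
 h(a) = C1 + C2*a + C3*a^2 + 9*a^5/560


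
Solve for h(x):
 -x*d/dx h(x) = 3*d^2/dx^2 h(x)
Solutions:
 h(x) = C1 + C2*erf(sqrt(6)*x/6)


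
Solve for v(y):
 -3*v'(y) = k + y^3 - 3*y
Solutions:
 v(y) = C1 - k*y/3 - y^4/12 + y^2/2


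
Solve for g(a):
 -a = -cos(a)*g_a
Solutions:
 g(a) = C1 + Integral(a/cos(a), a)


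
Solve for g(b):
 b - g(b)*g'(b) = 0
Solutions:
 g(b) = -sqrt(C1 + b^2)
 g(b) = sqrt(C1 + b^2)


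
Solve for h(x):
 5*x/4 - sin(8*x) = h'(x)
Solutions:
 h(x) = C1 + 5*x^2/8 + cos(8*x)/8


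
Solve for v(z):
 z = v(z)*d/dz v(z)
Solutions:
 v(z) = -sqrt(C1 + z^2)
 v(z) = sqrt(C1 + z^2)


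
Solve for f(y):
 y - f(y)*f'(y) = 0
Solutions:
 f(y) = -sqrt(C1 + y^2)
 f(y) = sqrt(C1 + y^2)


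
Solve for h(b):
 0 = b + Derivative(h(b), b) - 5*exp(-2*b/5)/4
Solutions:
 h(b) = C1 - b^2/2 - 25*exp(-2*b/5)/8


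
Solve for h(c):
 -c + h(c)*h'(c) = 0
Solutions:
 h(c) = -sqrt(C1 + c^2)
 h(c) = sqrt(C1 + c^2)


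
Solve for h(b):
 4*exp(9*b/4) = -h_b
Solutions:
 h(b) = C1 - 16*exp(9*b/4)/9


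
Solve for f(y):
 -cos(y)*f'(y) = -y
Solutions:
 f(y) = C1 + Integral(y/cos(y), y)


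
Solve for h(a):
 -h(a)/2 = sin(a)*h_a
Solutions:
 h(a) = C1*(cos(a) + 1)^(1/4)/(cos(a) - 1)^(1/4)


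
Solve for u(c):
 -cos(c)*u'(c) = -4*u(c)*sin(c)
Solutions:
 u(c) = C1/cos(c)^4


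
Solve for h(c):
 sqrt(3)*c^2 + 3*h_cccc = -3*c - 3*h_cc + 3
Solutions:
 h(c) = C1 + C2*c + C3*sin(c) + C4*cos(c) - sqrt(3)*c^4/36 - c^3/6 + c^2*(3 + 2*sqrt(3))/6


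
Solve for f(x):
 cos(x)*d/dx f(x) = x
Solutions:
 f(x) = C1 + Integral(x/cos(x), x)


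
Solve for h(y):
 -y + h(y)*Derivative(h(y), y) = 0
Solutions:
 h(y) = -sqrt(C1 + y^2)
 h(y) = sqrt(C1 + y^2)


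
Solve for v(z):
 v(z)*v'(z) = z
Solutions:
 v(z) = -sqrt(C1 + z^2)
 v(z) = sqrt(C1 + z^2)


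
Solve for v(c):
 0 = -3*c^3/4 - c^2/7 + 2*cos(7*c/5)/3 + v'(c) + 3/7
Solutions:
 v(c) = C1 + 3*c^4/16 + c^3/21 - 3*c/7 - 10*sin(7*c/5)/21


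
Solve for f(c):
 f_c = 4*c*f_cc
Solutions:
 f(c) = C1 + C2*c^(5/4)


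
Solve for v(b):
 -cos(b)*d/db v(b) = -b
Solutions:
 v(b) = C1 + Integral(b/cos(b), b)


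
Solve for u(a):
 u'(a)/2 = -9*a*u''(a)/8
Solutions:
 u(a) = C1 + C2*a^(5/9)


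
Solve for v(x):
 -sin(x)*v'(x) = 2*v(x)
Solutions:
 v(x) = C1*(cos(x) + 1)/(cos(x) - 1)


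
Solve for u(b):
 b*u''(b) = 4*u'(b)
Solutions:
 u(b) = C1 + C2*b^5


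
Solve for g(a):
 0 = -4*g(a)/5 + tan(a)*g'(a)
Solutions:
 g(a) = C1*sin(a)^(4/5)


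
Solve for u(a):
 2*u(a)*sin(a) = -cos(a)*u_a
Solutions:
 u(a) = C1*cos(a)^2


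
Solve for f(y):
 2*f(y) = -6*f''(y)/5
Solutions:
 f(y) = C1*sin(sqrt(15)*y/3) + C2*cos(sqrt(15)*y/3)


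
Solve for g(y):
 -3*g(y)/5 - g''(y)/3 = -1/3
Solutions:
 g(y) = C1*sin(3*sqrt(5)*y/5) + C2*cos(3*sqrt(5)*y/5) + 5/9


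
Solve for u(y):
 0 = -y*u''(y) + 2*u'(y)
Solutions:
 u(y) = C1 + C2*y^3


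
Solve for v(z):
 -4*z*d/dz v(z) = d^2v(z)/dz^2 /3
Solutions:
 v(z) = C1 + C2*erf(sqrt(6)*z)


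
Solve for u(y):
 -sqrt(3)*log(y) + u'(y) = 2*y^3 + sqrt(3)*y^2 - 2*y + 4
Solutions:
 u(y) = C1 + y^4/2 + sqrt(3)*y^3/3 - y^2 + sqrt(3)*y*log(y) - sqrt(3)*y + 4*y


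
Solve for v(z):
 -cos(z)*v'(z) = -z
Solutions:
 v(z) = C1 + Integral(z/cos(z), z)


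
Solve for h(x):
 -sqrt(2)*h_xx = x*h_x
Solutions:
 h(x) = C1 + C2*erf(2^(1/4)*x/2)


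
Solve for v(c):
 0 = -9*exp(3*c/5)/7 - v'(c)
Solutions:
 v(c) = C1 - 15*exp(3*c/5)/7


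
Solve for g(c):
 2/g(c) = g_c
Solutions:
 g(c) = -sqrt(C1 + 4*c)
 g(c) = sqrt(C1 + 4*c)


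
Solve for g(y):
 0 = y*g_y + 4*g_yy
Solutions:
 g(y) = C1 + C2*erf(sqrt(2)*y/4)


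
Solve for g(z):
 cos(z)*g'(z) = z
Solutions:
 g(z) = C1 + Integral(z/cos(z), z)


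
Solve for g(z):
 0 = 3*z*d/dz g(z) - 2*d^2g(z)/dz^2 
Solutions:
 g(z) = C1 + C2*erfi(sqrt(3)*z/2)


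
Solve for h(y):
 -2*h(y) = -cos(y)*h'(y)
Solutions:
 h(y) = C1*(sin(y) + 1)/(sin(y) - 1)


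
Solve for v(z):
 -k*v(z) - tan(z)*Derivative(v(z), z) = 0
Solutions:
 v(z) = C1*exp(-k*log(sin(z)))


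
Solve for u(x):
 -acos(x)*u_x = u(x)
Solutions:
 u(x) = C1*exp(-Integral(1/acos(x), x))


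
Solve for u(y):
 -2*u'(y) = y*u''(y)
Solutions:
 u(y) = C1 + C2/y


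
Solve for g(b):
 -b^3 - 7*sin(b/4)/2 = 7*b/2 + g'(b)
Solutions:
 g(b) = C1 - b^4/4 - 7*b^2/4 + 14*cos(b/4)


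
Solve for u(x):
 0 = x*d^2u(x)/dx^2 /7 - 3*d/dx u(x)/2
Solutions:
 u(x) = C1 + C2*x^(23/2)


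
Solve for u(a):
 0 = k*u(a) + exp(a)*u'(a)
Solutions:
 u(a) = C1*exp(k*exp(-a))


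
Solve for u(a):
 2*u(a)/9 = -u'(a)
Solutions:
 u(a) = C1*exp(-2*a/9)


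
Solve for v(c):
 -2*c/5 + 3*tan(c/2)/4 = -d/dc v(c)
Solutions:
 v(c) = C1 + c^2/5 + 3*log(cos(c/2))/2


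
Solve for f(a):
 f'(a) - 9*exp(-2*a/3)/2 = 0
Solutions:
 f(a) = C1 - 27*exp(-2*a/3)/4


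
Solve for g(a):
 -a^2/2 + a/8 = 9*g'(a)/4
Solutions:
 g(a) = C1 - 2*a^3/27 + a^2/36


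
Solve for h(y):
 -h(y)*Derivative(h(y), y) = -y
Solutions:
 h(y) = -sqrt(C1 + y^2)
 h(y) = sqrt(C1 + y^2)


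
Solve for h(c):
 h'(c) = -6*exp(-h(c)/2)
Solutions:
 h(c) = 2*log(C1 - 3*c)


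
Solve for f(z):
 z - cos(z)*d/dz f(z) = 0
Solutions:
 f(z) = C1 + Integral(z/cos(z), z)


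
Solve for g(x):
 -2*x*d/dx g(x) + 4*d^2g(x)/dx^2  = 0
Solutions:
 g(x) = C1 + C2*erfi(x/2)


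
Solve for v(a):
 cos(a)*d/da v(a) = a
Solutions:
 v(a) = C1 + Integral(a/cos(a), a)


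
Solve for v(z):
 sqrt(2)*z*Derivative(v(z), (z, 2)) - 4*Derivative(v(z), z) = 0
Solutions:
 v(z) = C1 + C2*z^(1 + 2*sqrt(2))


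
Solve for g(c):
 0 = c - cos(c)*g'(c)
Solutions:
 g(c) = C1 + Integral(c/cos(c), c)


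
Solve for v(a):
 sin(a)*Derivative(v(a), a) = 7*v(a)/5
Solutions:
 v(a) = C1*(cos(a) - 1)^(7/10)/(cos(a) + 1)^(7/10)


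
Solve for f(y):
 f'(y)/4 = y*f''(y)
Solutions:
 f(y) = C1 + C2*y^(5/4)


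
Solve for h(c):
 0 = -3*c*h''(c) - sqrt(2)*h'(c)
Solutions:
 h(c) = C1 + C2*c^(1 - sqrt(2)/3)


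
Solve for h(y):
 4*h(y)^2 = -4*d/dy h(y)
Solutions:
 h(y) = 1/(C1 + y)


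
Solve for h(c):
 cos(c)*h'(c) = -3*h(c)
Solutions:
 h(c) = C1*(sin(c) - 1)^(3/2)/(sin(c) + 1)^(3/2)


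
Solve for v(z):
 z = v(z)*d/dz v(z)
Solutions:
 v(z) = -sqrt(C1 + z^2)
 v(z) = sqrt(C1 + z^2)


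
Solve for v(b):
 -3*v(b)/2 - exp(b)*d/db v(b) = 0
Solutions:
 v(b) = C1*exp(3*exp(-b)/2)


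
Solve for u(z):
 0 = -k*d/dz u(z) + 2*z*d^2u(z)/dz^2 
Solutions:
 u(z) = C1 + z^(re(k)/2 + 1)*(C2*sin(log(z)*Abs(im(k))/2) + C3*cos(log(z)*im(k)/2))


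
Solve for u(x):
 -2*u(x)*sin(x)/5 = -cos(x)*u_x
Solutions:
 u(x) = C1/cos(x)^(2/5)


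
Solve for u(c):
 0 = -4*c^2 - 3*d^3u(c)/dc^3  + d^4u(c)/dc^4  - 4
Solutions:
 u(c) = C1 + C2*c + C3*c^2 + C4*exp(3*c) - c^5/45 - c^4/27 - 22*c^3/81


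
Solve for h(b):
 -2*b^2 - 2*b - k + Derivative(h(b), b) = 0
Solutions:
 h(b) = C1 + 2*b^3/3 + b^2 + b*k


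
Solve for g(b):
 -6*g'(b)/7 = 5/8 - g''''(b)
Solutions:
 g(b) = C1 + C4*exp(6^(1/3)*7^(2/3)*b/7) - 35*b/48 + (C2*sin(2^(1/3)*3^(5/6)*7^(2/3)*b/14) + C3*cos(2^(1/3)*3^(5/6)*7^(2/3)*b/14))*exp(-6^(1/3)*7^(2/3)*b/14)


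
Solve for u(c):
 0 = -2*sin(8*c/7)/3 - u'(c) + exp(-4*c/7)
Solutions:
 u(c) = C1 + 7*cos(8*c/7)/12 - 7*exp(-4*c/7)/4


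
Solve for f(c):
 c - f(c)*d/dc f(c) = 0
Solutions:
 f(c) = -sqrt(C1 + c^2)
 f(c) = sqrt(C1 + c^2)


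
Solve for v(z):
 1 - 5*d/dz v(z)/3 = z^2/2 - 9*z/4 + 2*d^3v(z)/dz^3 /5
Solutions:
 v(z) = C1 + C2*sin(5*sqrt(6)*z/6) + C3*cos(5*sqrt(6)*z/6) - z^3/10 + 27*z^2/40 + 93*z/125


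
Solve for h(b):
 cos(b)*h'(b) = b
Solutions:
 h(b) = C1 + Integral(b/cos(b), b)


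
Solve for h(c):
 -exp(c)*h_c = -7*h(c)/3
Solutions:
 h(c) = C1*exp(-7*exp(-c)/3)


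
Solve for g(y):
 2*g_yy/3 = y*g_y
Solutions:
 g(y) = C1 + C2*erfi(sqrt(3)*y/2)


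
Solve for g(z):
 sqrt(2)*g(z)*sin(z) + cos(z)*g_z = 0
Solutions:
 g(z) = C1*cos(z)^(sqrt(2))


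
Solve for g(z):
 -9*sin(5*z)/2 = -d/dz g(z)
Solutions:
 g(z) = C1 - 9*cos(5*z)/10


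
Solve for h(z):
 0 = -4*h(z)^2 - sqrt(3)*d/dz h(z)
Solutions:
 h(z) = 3/(C1 + 4*sqrt(3)*z)


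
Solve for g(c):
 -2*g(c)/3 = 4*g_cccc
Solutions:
 g(c) = (C1*sin(2^(1/4)*3^(3/4)*c/6) + C2*cos(2^(1/4)*3^(3/4)*c/6))*exp(-2^(1/4)*3^(3/4)*c/6) + (C3*sin(2^(1/4)*3^(3/4)*c/6) + C4*cos(2^(1/4)*3^(3/4)*c/6))*exp(2^(1/4)*3^(3/4)*c/6)


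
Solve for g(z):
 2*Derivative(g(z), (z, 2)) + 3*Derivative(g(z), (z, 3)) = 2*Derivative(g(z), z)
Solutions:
 g(z) = C1 + C2*exp(z*(-1 + sqrt(7))/3) + C3*exp(-z*(1 + sqrt(7))/3)


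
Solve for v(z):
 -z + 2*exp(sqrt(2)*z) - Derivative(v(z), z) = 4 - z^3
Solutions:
 v(z) = C1 + z^4/4 - z^2/2 - 4*z + sqrt(2)*exp(sqrt(2)*z)


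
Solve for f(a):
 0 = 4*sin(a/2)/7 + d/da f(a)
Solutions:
 f(a) = C1 + 8*cos(a/2)/7


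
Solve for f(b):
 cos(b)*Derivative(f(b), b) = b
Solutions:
 f(b) = C1 + Integral(b/cos(b), b)


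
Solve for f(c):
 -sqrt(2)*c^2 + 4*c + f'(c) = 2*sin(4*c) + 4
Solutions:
 f(c) = C1 + sqrt(2)*c^3/3 - 2*c^2 + 4*c - cos(4*c)/2


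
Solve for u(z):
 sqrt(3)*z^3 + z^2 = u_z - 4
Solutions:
 u(z) = C1 + sqrt(3)*z^4/4 + z^3/3 + 4*z


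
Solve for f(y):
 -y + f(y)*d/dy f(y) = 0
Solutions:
 f(y) = -sqrt(C1 + y^2)
 f(y) = sqrt(C1 + y^2)


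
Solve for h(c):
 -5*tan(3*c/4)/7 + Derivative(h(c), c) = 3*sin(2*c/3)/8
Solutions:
 h(c) = C1 - 20*log(cos(3*c/4))/21 - 9*cos(2*c/3)/16


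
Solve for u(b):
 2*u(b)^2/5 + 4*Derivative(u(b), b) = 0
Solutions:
 u(b) = 10/(C1 + b)


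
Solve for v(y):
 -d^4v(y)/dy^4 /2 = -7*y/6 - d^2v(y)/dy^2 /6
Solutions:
 v(y) = C1 + C2*y + C3*exp(-sqrt(3)*y/3) + C4*exp(sqrt(3)*y/3) - 7*y^3/6


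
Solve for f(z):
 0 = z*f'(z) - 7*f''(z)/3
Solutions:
 f(z) = C1 + C2*erfi(sqrt(42)*z/14)


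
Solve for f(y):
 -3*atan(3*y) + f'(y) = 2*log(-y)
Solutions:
 f(y) = C1 + 2*y*log(-y) + 3*y*atan(3*y) - 2*y - log(9*y^2 + 1)/2


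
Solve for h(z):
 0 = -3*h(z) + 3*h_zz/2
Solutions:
 h(z) = C1*exp(-sqrt(2)*z) + C2*exp(sqrt(2)*z)


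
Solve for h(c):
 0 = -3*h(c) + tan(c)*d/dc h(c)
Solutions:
 h(c) = C1*sin(c)^3


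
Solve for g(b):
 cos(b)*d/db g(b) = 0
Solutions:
 g(b) = C1


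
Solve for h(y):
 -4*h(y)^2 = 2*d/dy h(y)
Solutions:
 h(y) = 1/(C1 + 2*y)


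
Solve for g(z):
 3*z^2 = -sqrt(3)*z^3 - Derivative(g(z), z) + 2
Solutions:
 g(z) = C1 - sqrt(3)*z^4/4 - z^3 + 2*z


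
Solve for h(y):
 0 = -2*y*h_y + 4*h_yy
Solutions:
 h(y) = C1 + C2*erfi(y/2)


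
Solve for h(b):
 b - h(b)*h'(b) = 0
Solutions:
 h(b) = -sqrt(C1 + b^2)
 h(b) = sqrt(C1 + b^2)


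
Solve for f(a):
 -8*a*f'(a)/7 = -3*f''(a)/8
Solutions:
 f(a) = C1 + C2*erfi(4*sqrt(42)*a/21)


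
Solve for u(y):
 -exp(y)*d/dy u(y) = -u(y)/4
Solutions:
 u(y) = C1*exp(-exp(-y)/4)


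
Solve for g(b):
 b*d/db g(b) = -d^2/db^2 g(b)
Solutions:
 g(b) = C1 + C2*erf(sqrt(2)*b/2)


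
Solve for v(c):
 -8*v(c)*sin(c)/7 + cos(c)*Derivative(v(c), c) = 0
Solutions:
 v(c) = C1/cos(c)^(8/7)


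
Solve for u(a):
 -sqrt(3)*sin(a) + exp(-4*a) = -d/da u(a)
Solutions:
 u(a) = C1 - sqrt(3)*cos(a) + exp(-4*a)/4


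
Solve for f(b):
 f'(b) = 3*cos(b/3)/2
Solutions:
 f(b) = C1 + 9*sin(b/3)/2


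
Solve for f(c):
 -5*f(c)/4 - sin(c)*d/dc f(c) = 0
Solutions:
 f(c) = C1*(cos(c) + 1)^(5/8)/(cos(c) - 1)^(5/8)


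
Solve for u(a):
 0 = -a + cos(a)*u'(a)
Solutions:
 u(a) = C1 + Integral(a/cos(a), a)


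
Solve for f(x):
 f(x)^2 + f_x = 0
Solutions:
 f(x) = 1/(C1 + x)


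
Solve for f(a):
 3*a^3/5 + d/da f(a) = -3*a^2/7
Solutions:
 f(a) = C1 - 3*a^4/20 - a^3/7


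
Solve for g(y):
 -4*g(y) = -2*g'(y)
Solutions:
 g(y) = C1*exp(2*y)


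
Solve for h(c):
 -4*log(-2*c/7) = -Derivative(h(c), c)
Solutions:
 h(c) = C1 + 4*c*log(-c) + 4*c*(-log(7) - 1 + log(2))


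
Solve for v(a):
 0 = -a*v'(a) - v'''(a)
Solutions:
 v(a) = C1 + Integral(C2*airyai(-a) + C3*airybi(-a), a)


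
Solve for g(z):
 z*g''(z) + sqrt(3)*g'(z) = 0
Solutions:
 g(z) = C1 + C2*z^(1 - sqrt(3))


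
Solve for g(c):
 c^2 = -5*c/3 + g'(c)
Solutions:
 g(c) = C1 + c^3/3 + 5*c^2/6


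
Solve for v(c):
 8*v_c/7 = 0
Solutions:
 v(c) = C1


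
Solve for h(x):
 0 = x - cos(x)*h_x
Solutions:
 h(x) = C1 + Integral(x/cos(x), x)


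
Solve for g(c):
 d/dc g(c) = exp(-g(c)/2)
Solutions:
 g(c) = 2*log(C1 + c/2)


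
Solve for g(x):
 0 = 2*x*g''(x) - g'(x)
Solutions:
 g(x) = C1 + C2*x^(3/2)


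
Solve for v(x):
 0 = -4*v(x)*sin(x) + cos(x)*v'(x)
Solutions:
 v(x) = C1/cos(x)^4


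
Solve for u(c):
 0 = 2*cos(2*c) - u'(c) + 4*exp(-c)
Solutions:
 u(c) = C1 + sin(2*c) - 4*exp(-c)


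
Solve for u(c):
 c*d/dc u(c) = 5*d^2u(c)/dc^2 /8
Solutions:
 u(c) = C1 + C2*erfi(2*sqrt(5)*c/5)


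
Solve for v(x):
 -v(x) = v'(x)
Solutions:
 v(x) = C1*exp(-x)


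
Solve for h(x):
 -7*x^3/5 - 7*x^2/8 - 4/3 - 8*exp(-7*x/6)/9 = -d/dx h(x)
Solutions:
 h(x) = C1 + 7*x^4/20 + 7*x^3/24 + 4*x/3 - 16*exp(-7*x/6)/21


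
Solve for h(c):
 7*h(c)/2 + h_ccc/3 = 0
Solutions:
 h(c) = C3*exp(-2^(2/3)*21^(1/3)*c/2) + (C1*sin(2^(2/3)*3^(5/6)*7^(1/3)*c/4) + C2*cos(2^(2/3)*3^(5/6)*7^(1/3)*c/4))*exp(2^(2/3)*21^(1/3)*c/4)


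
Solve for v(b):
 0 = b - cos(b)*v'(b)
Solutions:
 v(b) = C1 + Integral(b/cos(b), b)


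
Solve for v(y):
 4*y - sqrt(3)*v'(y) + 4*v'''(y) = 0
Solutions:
 v(y) = C1 + C2*exp(-3^(1/4)*y/2) + C3*exp(3^(1/4)*y/2) + 2*sqrt(3)*y^2/3


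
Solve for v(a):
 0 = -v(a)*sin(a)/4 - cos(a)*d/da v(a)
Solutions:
 v(a) = C1*cos(a)^(1/4)


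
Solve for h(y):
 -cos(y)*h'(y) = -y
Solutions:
 h(y) = C1 + Integral(y/cos(y), y)


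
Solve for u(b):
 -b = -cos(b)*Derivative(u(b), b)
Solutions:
 u(b) = C1 + Integral(b/cos(b), b)


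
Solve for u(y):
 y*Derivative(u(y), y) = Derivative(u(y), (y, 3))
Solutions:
 u(y) = C1 + Integral(C2*airyai(y) + C3*airybi(y), y)


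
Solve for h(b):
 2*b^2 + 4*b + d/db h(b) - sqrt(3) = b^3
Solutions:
 h(b) = C1 + b^4/4 - 2*b^3/3 - 2*b^2 + sqrt(3)*b


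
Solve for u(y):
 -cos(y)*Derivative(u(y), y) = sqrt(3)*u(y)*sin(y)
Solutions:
 u(y) = C1*cos(y)^(sqrt(3))


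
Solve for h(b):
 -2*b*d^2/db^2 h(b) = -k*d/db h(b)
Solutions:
 h(b) = C1 + b^(re(k)/2 + 1)*(C2*sin(log(b)*Abs(im(k))/2) + C3*cos(log(b)*im(k)/2))


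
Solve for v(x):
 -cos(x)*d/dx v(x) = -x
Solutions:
 v(x) = C1 + Integral(x/cos(x), x)


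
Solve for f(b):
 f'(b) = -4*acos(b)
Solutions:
 f(b) = C1 - 4*b*acos(b) + 4*sqrt(1 - b^2)


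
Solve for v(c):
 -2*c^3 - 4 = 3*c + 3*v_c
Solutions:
 v(c) = C1 - c^4/6 - c^2/2 - 4*c/3


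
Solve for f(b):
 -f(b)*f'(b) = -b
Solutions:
 f(b) = -sqrt(C1 + b^2)
 f(b) = sqrt(C1 + b^2)


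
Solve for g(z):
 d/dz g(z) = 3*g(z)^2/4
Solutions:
 g(z) = -4/(C1 + 3*z)


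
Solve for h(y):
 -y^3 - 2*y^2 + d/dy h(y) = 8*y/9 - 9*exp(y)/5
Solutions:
 h(y) = C1 + y^4/4 + 2*y^3/3 + 4*y^2/9 - 9*exp(y)/5


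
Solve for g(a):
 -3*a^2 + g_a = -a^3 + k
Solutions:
 g(a) = C1 - a^4/4 + a^3 + a*k


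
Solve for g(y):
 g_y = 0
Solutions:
 g(y) = C1


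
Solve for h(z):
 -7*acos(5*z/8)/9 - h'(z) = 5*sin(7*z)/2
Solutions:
 h(z) = C1 - 7*z*acos(5*z/8)/9 + 7*sqrt(64 - 25*z^2)/45 + 5*cos(7*z)/14


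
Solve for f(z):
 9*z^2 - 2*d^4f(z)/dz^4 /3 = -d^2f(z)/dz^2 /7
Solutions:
 f(z) = C1 + C2*z + C3*exp(-sqrt(42)*z/14) + C4*exp(sqrt(42)*z/14) - 21*z^4/4 - 294*z^2


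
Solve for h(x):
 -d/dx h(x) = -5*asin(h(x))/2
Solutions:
 Integral(1/asin(_y), (_y, h(x))) = C1 + 5*x/2


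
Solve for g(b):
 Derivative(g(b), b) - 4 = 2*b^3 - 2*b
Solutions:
 g(b) = C1 + b^4/2 - b^2 + 4*b


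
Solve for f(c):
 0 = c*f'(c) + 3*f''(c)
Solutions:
 f(c) = C1 + C2*erf(sqrt(6)*c/6)


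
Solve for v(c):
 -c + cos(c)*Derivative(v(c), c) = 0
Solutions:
 v(c) = C1 + Integral(c/cos(c), c)


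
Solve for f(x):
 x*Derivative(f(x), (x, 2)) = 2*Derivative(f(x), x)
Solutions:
 f(x) = C1 + C2*x^3


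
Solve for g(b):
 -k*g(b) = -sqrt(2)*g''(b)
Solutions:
 g(b) = C1*exp(-2^(3/4)*b*sqrt(k)/2) + C2*exp(2^(3/4)*b*sqrt(k)/2)


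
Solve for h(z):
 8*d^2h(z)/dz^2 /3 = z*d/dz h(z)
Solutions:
 h(z) = C1 + C2*erfi(sqrt(3)*z/4)


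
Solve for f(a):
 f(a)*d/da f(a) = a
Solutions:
 f(a) = -sqrt(C1 + a^2)
 f(a) = sqrt(C1 + a^2)


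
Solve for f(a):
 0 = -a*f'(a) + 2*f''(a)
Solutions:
 f(a) = C1 + C2*erfi(a/2)


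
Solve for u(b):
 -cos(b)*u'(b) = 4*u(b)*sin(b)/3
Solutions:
 u(b) = C1*cos(b)^(4/3)


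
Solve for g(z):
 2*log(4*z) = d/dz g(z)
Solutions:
 g(z) = C1 + 2*z*log(z) - 2*z + z*log(16)


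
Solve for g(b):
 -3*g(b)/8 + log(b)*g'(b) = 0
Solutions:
 g(b) = C1*exp(3*li(b)/8)


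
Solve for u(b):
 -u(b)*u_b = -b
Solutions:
 u(b) = -sqrt(C1 + b^2)
 u(b) = sqrt(C1 + b^2)


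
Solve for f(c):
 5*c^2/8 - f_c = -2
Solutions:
 f(c) = C1 + 5*c^3/24 + 2*c


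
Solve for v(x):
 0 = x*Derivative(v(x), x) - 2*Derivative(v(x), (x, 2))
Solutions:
 v(x) = C1 + C2*erfi(x/2)


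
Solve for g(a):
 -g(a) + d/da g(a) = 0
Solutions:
 g(a) = C1*exp(a)


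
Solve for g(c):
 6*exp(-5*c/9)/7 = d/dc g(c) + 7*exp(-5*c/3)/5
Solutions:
 g(c) = C1 + 21*exp(-5*c/3)/25 - 54*exp(-5*c/9)/35


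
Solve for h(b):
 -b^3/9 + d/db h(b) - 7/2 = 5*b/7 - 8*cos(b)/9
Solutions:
 h(b) = C1 + b^4/36 + 5*b^2/14 + 7*b/2 - 8*sin(b)/9


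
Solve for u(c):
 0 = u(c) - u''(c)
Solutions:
 u(c) = C1*exp(-c) + C2*exp(c)


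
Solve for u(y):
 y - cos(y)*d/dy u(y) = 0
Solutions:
 u(y) = C1 + Integral(y/cos(y), y)


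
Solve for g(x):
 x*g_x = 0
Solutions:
 g(x) = C1


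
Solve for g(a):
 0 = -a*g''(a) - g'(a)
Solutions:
 g(a) = C1 + C2*log(a)


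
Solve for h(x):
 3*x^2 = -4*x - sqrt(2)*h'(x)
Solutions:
 h(x) = C1 - sqrt(2)*x^3/2 - sqrt(2)*x^2


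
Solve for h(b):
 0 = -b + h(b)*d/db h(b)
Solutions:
 h(b) = -sqrt(C1 + b^2)
 h(b) = sqrt(C1 + b^2)


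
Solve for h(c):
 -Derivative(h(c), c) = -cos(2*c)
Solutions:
 h(c) = C1 + sin(2*c)/2


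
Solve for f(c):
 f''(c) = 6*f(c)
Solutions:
 f(c) = C1*exp(-sqrt(6)*c) + C2*exp(sqrt(6)*c)


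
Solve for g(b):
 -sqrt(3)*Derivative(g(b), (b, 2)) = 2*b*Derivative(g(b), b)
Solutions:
 g(b) = C1 + C2*erf(3^(3/4)*b/3)


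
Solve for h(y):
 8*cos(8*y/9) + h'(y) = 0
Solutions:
 h(y) = C1 - 9*sin(8*y/9)


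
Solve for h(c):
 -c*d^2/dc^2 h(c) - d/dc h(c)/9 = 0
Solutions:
 h(c) = C1 + C2*c^(8/9)


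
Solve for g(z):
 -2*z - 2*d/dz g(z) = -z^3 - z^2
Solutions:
 g(z) = C1 + z^4/8 + z^3/6 - z^2/2


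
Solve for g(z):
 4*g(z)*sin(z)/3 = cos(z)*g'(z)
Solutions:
 g(z) = C1/cos(z)^(4/3)


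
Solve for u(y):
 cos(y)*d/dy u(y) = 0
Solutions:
 u(y) = C1


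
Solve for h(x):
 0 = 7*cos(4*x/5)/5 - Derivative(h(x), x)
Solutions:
 h(x) = C1 + 7*sin(4*x/5)/4


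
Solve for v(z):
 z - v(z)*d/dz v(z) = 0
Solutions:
 v(z) = -sqrt(C1 + z^2)
 v(z) = sqrt(C1 + z^2)


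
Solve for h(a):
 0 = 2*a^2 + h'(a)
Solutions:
 h(a) = C1 - 2*a^3/3


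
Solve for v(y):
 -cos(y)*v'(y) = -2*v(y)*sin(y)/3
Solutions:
 v(y) = C1/cos(y)^(2/3)


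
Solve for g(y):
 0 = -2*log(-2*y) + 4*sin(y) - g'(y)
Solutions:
 g(y) = C1 - 2*y*log(-y) - 2*y*log(2) + 2*y - 4*cos(y)


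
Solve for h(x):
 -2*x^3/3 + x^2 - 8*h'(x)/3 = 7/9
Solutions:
 h(x) = C1 - x^4/16 + x^3/8 - 7*x/24


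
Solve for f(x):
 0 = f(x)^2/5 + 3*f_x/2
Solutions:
 f(x) = 15/(C1 + 2*x)


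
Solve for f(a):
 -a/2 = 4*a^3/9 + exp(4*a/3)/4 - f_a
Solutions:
 f(a) = C1 + a^4/9 + a^2/4 + 3*exp(4*a/3)/16


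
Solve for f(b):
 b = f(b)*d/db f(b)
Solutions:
 f(b) = -sqrt(C1 + b^2)
 f(b) = sqrt(C1 + b^2)


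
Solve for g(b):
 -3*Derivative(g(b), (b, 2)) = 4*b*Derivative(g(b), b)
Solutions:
 g(b) = C1 + C2*erf(sqrt(6)*b/3)


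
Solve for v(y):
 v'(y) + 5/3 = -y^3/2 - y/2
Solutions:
 v(y) = C1 - y^4/8 - y^2/4 - 5*y/3


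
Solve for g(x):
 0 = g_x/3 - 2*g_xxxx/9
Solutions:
 g(x) = C1 + C4*exp(2^(2/3)*3^(1/3)*x/2) + (C2*sin(2^(2/3)*3^(5/6)*x/4) + C3*cos(2^(2/3)*3^(5/6)*x/4))*exp(-2^(2/3)*3^(1/3)*x/4)


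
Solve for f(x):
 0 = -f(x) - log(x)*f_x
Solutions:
 f(x) = C1*exp(-li(x))


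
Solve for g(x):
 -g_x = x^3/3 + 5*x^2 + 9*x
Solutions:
 g(x) = C1 - x^4/12 - 5*x^3/3 - 9*x^2/2


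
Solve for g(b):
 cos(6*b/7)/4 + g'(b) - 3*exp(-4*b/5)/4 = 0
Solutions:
 g(b) = C1 - 7*sin(6*b/7)/24 - 15*exp(-4*b/5)/16


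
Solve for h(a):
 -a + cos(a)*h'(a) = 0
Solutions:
 h(a) = C1 + Integral(a/cos(a), a)


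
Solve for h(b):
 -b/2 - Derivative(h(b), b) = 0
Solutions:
 h(b) = C1 - b^2/4


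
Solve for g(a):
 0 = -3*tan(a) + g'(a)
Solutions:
 g(a) = C1 - 3*log(cos(a))


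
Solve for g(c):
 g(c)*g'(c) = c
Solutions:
 g(c) = -sqrt(C1 + c^2)
 g(c) = sqrt(C1 + c^2)


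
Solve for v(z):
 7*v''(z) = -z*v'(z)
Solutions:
 v(z) = C1 + C2*erf(sqrt(14)*z/14)


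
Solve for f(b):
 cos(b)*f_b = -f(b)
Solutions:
 f(b) = C1*sqrt(sin(b) - 1)/sqrt(sin(b) + 1)


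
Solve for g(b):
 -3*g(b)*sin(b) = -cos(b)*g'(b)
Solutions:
 g(b) = C1/cos(b)^3


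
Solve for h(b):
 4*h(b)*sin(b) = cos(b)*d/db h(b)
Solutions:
 h(b) = C1/cos(b)^4


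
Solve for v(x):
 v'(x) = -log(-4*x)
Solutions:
 v(x) = C1 - x*log(-x) + x*(1 - 2*log(2))


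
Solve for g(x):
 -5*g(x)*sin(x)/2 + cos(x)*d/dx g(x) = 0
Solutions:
 g(x) = C1/cos(x)^(5/2)


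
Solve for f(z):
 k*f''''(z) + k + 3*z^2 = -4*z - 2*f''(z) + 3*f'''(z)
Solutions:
 f(z) = C1 + C2*z + C3*exp(z*(3 - sqrt(9 - 8*k))/(2*k)) + C4*exp(z*(sqrt(9 - 8*k) + 3)/(2*k)) - z^4/8 - 13*z^3/12 + z^2*(4*k - 39)/8


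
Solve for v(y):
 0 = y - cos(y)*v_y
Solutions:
 v(y) = C1 + Integral(y/cos(y), y)


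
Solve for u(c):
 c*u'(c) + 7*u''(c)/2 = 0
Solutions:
 u(c) = C1 + C2*erf(sqrt(7)*c/7)


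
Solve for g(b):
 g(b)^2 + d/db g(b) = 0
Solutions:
 g(b) = 1/(C1 + b)


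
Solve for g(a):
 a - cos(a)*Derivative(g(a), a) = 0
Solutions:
 g(a) = C1 + Integral(a/cos(a), a)


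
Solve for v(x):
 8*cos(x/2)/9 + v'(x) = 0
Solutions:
 v(x) = C1 - 16*sin(x/2)/9


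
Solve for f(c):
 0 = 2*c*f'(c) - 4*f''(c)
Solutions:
 f(c) = C1 + C2*erfi(c/2)


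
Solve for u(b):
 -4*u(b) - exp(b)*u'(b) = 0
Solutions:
 u(b) = C1*exp(4*exp(-b))


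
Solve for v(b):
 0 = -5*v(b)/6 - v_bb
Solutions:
 v(b) = C1*sin(sqrt(30)*b/6) + C2*cos(sqrt(30)*b/6)


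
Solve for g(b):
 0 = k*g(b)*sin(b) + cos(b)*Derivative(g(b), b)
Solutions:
 g(b) = C1*exp(k*log(cos(b)))


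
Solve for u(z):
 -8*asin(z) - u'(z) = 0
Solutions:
 u(z) = C1 - 8*z*asin(z) - 8*sqrt(1 - z^2)


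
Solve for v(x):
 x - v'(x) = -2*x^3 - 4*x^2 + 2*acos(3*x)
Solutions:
 v(x) = C1 + x^4/2 + 4*x^3/3 + x^2/2 - 2*x*acos(3*x) + 2*sqrt(1 - 9*x^2)/3


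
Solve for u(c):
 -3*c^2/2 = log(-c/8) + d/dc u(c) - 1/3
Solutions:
 u(c) = C1 - c^3/2 - c*log(-c) + c*(4/3 + 3*log(2))


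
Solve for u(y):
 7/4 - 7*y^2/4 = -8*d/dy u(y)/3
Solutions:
 u(y) = C1 + 7*y^3/32 - 21*y/32


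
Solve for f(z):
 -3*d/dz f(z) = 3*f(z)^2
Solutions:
 f(z) = 1/(C1 + z)


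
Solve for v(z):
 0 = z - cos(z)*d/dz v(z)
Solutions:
 v(z) = C1 + Integral(z/cos(z), z)


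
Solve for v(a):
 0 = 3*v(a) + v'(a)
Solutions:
 v(a) = C1*exp(-3*a)


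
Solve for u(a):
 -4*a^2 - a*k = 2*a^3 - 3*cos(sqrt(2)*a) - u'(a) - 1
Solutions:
 u(a) = C1 + a^4/2 + 4*a^3/3 + a^2*k/2 - a - 3*sqrt(2)*sin(sqrt(2)*a)/2


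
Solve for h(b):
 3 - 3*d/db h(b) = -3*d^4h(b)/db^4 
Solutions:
 h(b) = C1 + C4*exp(b) + b + (C2*sin(sqrt(3)*b/2) + C3*cos(sqrt(3)*b/2))*exp(-b/2)


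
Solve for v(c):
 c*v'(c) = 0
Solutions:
 v(c) = C1


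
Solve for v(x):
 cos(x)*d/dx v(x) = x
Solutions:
 v(x) = C1 + Integral(x/cos(x), x)


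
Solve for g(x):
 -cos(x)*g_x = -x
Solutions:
 g(x) = C1 + Integral(x/cos(x), x)


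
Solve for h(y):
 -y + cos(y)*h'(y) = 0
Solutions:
 h(y) = C1 + Integral(y/cos(y), y)


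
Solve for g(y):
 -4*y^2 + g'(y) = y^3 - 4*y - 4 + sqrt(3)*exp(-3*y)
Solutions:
 g(y) = C1 + y^4/4 + 4*y^3/3 - 2*y^2 - 4*y - sqrt(3)*exp(-3*y)/3


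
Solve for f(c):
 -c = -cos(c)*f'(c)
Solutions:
 f(c) = C1 + Integral(c/cos(c), c)


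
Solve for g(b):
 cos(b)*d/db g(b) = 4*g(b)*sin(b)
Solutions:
 g(b) = C1/cos(b)^4


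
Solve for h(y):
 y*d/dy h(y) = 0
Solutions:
 h(y) = C1


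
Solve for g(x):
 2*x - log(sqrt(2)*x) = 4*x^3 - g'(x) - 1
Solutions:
 g(x) = C1 + x^4 - x^2 + x*log(x) - 2*x + x*log(2)/2


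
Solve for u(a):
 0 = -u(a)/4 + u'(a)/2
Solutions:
 u(a) = C1*exp(a/2)


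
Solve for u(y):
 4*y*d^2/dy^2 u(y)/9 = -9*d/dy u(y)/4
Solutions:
 u(y) = C1 + C2/y^(65/16)


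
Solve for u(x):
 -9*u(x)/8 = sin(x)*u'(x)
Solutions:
 u(x) = C1*(cos(x) + 1)^(9/16)/(cos(x) - 1)^(9/16)


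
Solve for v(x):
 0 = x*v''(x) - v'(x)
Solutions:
 v(x) = C1 + C2*x^2


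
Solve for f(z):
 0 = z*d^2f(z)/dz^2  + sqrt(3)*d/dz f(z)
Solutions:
 f(z) = C1 + C2*z^(1 - sqrt(3))


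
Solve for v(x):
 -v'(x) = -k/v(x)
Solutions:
 v(x) = -sqrt(C1 + 2*k*x)
 v(x) = sqrt(C1 + 2*k*x)


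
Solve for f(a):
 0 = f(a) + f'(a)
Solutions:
 f(a) = C1*exp(-a)


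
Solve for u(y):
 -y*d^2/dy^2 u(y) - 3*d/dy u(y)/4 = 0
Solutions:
 u(y) = C1 + C2*y^(1/4)


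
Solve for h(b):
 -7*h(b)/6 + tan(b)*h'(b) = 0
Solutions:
 h(b) = C1*sin(b)^(7/6)


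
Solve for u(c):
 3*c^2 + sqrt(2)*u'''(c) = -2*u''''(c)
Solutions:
 u(c) = C1 + C2*c + C3*c^2 + C4*exp(-sqrt(2)*c/2) - sqrt(2)*c^5/40 + c^4/4 - sqrt(2)*c^3


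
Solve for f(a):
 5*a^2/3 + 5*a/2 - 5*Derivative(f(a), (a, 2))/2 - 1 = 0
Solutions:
 f(a) = C1 + C2*a + a^4/18 + a^3/6 - a^2/5


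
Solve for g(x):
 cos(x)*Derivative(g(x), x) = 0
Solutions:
 g(x) = C1


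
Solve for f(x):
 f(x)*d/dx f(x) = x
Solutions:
 f(x) = -sqrt(C1 + x^2)
 f(x) = sqrt(C1 + x^2)


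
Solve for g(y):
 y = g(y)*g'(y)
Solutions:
 g(y) = -sqrt(C1 + y^2)
 g(y) = sqrt(C1 + y^2)


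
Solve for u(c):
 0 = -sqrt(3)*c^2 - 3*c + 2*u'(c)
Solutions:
 u(c) = C1 + sqrt(3)*c^3/6 + 3*c^2/4


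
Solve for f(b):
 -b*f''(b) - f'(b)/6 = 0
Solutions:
 f(b) = C1 + C2*b^(5/6)


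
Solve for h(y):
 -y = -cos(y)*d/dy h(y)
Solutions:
 h(y) = C1 + Integral(y/cos(y), y)


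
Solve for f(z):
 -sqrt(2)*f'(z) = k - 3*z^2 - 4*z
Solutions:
 f(z) = C1 - sqrt(2)*k*z/2 + sqrt(2)*z^3/2 + sqrt(2)*z^2


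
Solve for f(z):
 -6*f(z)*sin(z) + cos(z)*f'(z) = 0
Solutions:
 f(z) = C1/cos(z)^6


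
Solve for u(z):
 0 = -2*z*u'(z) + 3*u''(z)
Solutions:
 u(z) = C1 + C2*erfi(sqrt(3)*z/3)


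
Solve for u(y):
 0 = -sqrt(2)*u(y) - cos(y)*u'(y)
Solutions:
 u(y) = C1*(sin(y) - 1)^(sqrt(2)/2)/(sin(y) + 1)^(sqrt(2)/2)


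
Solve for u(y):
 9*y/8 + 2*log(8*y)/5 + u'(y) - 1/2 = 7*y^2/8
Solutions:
 u(y) = C1 + 7*y^3/24 - 9*y^2/16 - 2*y*log(y)/5 - 6*y*log(2)/5 + 9*y/10


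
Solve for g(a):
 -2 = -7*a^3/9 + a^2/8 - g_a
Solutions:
 g(a) = C1 - 7*a^4/36 + a^3/24 + 2*a


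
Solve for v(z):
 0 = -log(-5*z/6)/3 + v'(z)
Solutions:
 v(z) = C1 + z*log(-z)/3 + z*(-log(6) - 1 + log(5))/3


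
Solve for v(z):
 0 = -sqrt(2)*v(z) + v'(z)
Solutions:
 v(z) = C1*exp(sqrt(2)*z)


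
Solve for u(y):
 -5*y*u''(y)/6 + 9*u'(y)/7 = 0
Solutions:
 u(y) = C1 + C2*y^(89/35)


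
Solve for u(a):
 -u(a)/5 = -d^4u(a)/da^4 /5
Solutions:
 u(a) = C1*exp(-a) + C2*exp(a) + C3*sin(a) + C4*cos(a)


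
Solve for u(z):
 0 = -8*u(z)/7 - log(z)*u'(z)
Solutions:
 u(z) = C1*exp(-8*li(z)/7)


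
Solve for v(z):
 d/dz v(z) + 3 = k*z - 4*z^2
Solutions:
 v(z) = C1 + k*z^2/2 - 4*z^3/3 - 3*z


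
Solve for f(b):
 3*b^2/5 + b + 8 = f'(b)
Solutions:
 f(b) = C1 + b^3/5 + b^2/2 + 8*b


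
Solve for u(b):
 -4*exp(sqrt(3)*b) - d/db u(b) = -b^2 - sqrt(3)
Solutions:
 u(b) = C1 + b^3/3 + sqrt(3)*b - 4*sqrt(3)*exp(sqrt(3)*b)/3


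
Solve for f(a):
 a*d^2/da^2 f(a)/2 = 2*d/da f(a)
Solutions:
 f(a) = C1 + C2*a^5


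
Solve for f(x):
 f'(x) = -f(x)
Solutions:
 f(x) = C1*exp(-x)


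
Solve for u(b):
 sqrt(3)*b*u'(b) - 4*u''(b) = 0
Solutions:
 u(b) = C1 + C2*erfi(sqrt(2)*3^(1/4)*b/4)


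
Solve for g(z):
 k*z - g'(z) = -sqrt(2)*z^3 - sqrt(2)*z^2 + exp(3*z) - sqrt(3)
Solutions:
 g(z) = C1 + k*z^2/2 + sqrt(2)*z^4/4 + sqrt(2)*z^3/3 + sqrt(3)*z - exp(3*z)/3


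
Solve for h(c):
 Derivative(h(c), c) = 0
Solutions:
 h(c) = C1


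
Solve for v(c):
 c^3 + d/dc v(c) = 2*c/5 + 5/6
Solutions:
 v(c) = C1 - c^4/4 + c^2/5 + 5*c/6


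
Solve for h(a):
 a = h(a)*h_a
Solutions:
 h(a) = -sqrt(C1 + a^2)
 h(a) = sqrt(C1 + a^2)


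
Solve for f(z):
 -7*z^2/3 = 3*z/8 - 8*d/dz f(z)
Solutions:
 f(z) = C1 + 7*z^3/72 + 3*z^2/128


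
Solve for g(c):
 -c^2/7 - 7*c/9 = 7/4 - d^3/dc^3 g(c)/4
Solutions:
 g(c) = C1 + C2*c + C3*c^2 + c^5/105 + 7*c^4/54 + 7*c^3/6


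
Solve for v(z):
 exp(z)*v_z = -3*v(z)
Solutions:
 v(z) = C1*exp(3*exp(-z))


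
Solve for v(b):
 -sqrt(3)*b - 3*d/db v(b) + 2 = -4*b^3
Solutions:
 v(b) = C1 + b^4/3 - sqrt(3)*b^2/6 + 2*b/3


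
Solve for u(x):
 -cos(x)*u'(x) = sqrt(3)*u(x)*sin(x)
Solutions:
 u(x) = C1*cos(x)^(sqrt(3))


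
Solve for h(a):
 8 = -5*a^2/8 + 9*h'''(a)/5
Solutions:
 h(a) = C1 + C2*a + C3*a^2 + 5*a^5/864 + 20*a^3/27


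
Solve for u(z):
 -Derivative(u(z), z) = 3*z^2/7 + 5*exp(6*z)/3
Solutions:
 u(z) = C1 - z^3/7 - 5*exp(6*z)/18


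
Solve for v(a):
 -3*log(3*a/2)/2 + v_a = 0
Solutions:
 v(a) = C1 + 3*a*log(a)/2 - 3*a/2 - 3*a*log(2)/2 + 3*a*log(3)/2


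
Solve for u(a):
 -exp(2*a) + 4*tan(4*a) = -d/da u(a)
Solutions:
 u(a) = C1 + exp(2*a)/2 + log(cos(4*a))


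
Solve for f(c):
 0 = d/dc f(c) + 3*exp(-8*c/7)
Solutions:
 f(c) = C1 + 21*exp(-8*c/7)/8


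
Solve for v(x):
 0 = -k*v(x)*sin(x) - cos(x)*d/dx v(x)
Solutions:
 v(x) = C1*exp(k*log(cos(x)))
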